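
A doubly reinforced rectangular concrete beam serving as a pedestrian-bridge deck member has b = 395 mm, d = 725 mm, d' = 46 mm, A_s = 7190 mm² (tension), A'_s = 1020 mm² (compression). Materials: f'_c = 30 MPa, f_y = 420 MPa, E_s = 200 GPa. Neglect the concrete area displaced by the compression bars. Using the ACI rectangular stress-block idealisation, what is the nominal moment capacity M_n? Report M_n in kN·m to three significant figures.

Assume both tension and compression steel yield.
Net tension couple steel: A_s − A'_s = 6170 mm².
a = (A_s − A'_s) f_y / (0.85 f'_c b) = 2591400/(0.85 × 30 × 395) = 257.27 mm.
c = a/β₁ = 257.27/0.836 = 307.74 mm; ε'_s = 0.003(c − d')/c = 0.0026 ≥ f_y/E_s = 0.0021, so compression steel does yield.
M_n = (A_s − A'_s) f_y (d − a/2) + A'_s f_y (d − d') = [2591400 × (725 − 128.635) + 428400 × (725 − 46)] × 10⁻⁶ = 1545.42 + 290.88 = 1836.30 kN·m.

M_n ≈ 1840 kN·m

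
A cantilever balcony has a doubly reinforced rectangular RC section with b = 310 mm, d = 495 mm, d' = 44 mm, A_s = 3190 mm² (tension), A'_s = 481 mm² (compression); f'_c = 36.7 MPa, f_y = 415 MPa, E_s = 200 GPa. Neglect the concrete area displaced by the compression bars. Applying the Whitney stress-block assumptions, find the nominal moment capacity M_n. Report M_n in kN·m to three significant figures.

Assume both tension and compression steel yield.
Net tension couple steel: A_s − A'_s = 2709 mm².
a = (A_s − A'_s) f_y / (0.85 f'_c b) = 1124235/(0.85 × 36.7 × 310) = 116.25 mm.
c = a/β₁ = 116.25/0.788 = 147.53 mm; ε'_s = 0.003(c − d')/c = 0.0021 ≥ f_y/E_s = 0.0021, so compression steel does yield.
M_n = (A_s − A'_s) f_y (d − a/2) + A'_s f_y (d − d') = [1124235 × (495 − 58.125) + 199615 × (495 − 44)] × 10⁻⁶ = 491.15 + 90.03 = 581.18 kN·m.

M_n ≈ 581 kN·m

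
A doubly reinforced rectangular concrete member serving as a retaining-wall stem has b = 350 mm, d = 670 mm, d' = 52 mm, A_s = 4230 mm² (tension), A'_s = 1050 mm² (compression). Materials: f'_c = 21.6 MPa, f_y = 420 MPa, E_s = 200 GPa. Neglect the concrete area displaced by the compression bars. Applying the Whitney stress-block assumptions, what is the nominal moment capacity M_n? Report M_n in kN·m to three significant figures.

M_n ≈ 1030 kN·m

Assume both tension and compression steel yield.
Net tension couple steel: A_s − A'_s = 3180 mm².
a = (A_s − A'_s) f_y / (0.85 f'_c b) = 1335600/(0.85 × 21.6 × 350) = 207.84 mm.
c = a/β₁ = 207.84/0.85 = 244.52 mm; ε'_s = 0.003(c − d')/c = 0.0024 ≥ f_y/E_s = 0.0021, so compression steel does yield.
M_n = (A_s − A'_s) f_y (d − a/2) + A'_s f_y (d − d') = [1335600 × (670 − 103.92) + 441000 × (670 − 52)] × 10⁻⁶ = 756.06 + 272.54 = 1028.60 kN·m.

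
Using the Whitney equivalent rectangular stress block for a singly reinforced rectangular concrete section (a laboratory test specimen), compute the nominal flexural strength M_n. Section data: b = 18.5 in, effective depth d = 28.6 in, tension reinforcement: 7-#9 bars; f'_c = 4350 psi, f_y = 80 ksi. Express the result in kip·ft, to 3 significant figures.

A_s = 7 × 1 = 7 in².
T = A_s f_y = 7 × 80 = 560 kips.
a = T/(0.85 f'_c b) = 560/(0.85 × 4.35 × 18.5) = 8.187 in.
M_n = T(d − a/2) = 560 × (28.6 − 4.0935) = 13723.6 kip·in = 13723.6/12 = 1143.63 kip·ft.

M_n ≈ 1140 kip·ft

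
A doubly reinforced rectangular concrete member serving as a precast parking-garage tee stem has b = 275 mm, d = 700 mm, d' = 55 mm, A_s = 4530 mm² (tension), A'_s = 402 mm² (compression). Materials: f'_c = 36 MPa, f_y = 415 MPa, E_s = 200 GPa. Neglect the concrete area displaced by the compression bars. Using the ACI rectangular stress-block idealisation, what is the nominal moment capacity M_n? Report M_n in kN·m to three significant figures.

M_n ≈ 1130 kN·m

Assume both tension and compression steel yield.
Net tension couple steel: A_s − A'_s = 4128 mm².
a = (A_s − A'_s) f_y / (0.85 f'_c b) = 1713120/(0.85 × 36 × 275) = 203.58 mm.
c = a/β₁ = 203.58/0.793 = 256.72 mm; ε'_s = 0.003(c − d')/c = 0.0024 ≥ f_y/E_s = 0.0021, so compression steel does yield.
M_n = (A_s − A'_s) f_y (d − a/2) + A'_s f_y (d − d') = [1713120 × (700 − 101.79) + 166830 × (700 − 55)] × 10⁻⁶ = 1024.81 + 107.61 = 1132.42 kN·m.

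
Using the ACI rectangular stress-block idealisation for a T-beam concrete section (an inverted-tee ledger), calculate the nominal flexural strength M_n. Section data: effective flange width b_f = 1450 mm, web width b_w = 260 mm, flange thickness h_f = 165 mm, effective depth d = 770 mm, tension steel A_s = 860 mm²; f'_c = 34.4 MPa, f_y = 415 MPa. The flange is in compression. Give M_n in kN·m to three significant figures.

Tension: T = A_s f_y = 860 × 415 = 356900 N.
Try a within the flange: a = T/(0.85 f'_c b_f) = 356900/(0.85 × 34.4 × 1450) = 8.42 mm.
Since a = 8.42 ≤ h_f = 165 mm, the stress block lies entirely in the flange; analyse as a rectangular beam of width b_f.
M_n = T(d − a/2) = 356900 × (770 − 4.21) = 273.31 × 10⁶ N·mm.
M_n = 273.31 kN·m.

M_n ≈ 273 kN·m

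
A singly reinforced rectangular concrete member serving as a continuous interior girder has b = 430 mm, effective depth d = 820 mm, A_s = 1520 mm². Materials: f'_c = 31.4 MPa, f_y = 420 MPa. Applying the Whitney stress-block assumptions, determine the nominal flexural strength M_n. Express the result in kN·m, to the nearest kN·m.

T = A_s f_y = 1520 × 420 = 638400 N = 638.4 kN.
From C = T: a = T/(0.85 f'_c b) = 638400/(0.85 × 31.4 × 430) = 55.63 mm.
M_n = T(d − a/2) = 638.4 kN × (820 − 27.815) mm = 505.73 kN·m.

M_n ≈ 506 kN·m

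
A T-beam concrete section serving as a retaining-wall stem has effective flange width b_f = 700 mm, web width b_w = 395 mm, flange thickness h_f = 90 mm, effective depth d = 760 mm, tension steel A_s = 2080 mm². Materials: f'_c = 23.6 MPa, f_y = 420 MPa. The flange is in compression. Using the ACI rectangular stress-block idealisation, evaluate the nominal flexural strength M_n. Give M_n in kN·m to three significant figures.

Tension: T = A_s f_y = 2080 × 420 = 873600 N.
Try a within the flange: a = T/(0.85 f'_c b_f) = 873600/(0.85 × 23.6 × 700) = 62.21 mm.
Since a = 62.21 ≤ h_f = 90 mm, the stress block lies entirely in the flange; analyse as a rectangular beam of width b_f.
M_n = T(d − a/2) = 873600 × (760 − 31.105) = 636.76 × 10⁶ N·mm.
M_n = 636.76 kN·m.

M_n ≈ 637 kN·m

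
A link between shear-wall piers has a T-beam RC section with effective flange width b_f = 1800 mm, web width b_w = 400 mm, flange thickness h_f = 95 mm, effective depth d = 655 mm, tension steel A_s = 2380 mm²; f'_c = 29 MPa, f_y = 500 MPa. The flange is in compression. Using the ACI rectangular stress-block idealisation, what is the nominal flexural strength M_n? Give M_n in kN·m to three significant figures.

Tension: T = A_s f_y = 2380 × 500 = 1190000 N.
Try a within the flange: a = T/(0.85 f'_c b_f) = 1190000/(0.85 × 29 × 1800) = 26.82 mm.
Since a = 26.82 ≤ h_f = 95 mm, the stress block lies entirely in the flange; analyse as a rectangular beam of width b_f.
M_n = T(d − a/2) = 1190000 × (655 − 13.41) = 763.49 × 10⁶ N·mm.
M_n = 763.49 kN·m.

M_n ≈ 763 kN·m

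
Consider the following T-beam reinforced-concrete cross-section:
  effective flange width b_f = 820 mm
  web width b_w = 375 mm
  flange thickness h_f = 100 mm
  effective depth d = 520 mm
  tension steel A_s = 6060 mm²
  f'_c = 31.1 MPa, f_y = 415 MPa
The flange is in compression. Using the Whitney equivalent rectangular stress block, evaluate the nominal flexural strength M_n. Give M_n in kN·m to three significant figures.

M_n ≈ 1160 kN·m

Tension: T = A_s f_y = 6060 × 415 = 2514900 N.
Try a within the flange: a = T/(0.85 f'_c b_f) = 2514900/(0.85 × 31.1 × 820) = 116.02 mm.
a = 116.02 > h_f = 100 mm: the block extends into the web. Split into flange-overhang and web parts.
C_f = 0.85 f'_c (b_f − b_w) h_f = 0.85 × 31.1 × (820 − 375) × 100 = 1176358 N.
Remaining web compression depth: a_w = (T − C_f)/(0.85 f'_c b_w) = (2514900 − 1176358)/(0.85 × 31.1 × 375) = 135.03 mm.
M_n = C_f(d − h_f/2) + (T − C_f)(d − a_w/2) = 1176358 × (520 − 50) + 1338542 × (520 − 67.515) = 552.89 + 605.67 = 1158.56 × 10⁶ N·mm.
M_n = 1158.56 kN·m.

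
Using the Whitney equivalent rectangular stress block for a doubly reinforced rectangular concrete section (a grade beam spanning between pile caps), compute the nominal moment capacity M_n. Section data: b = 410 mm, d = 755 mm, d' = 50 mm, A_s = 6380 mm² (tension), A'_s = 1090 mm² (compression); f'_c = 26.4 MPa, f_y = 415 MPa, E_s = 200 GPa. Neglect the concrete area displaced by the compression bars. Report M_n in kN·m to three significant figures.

M_n ≈ 1710 kN·m

Assume both tension and compression steel yield.
Net tension couple steel: A_s − A'_s = 5290 mm².
a = (A_s − A'_s) f_y / (0.85 f'_c b) = 2195350/(0.85 × 26.4 × 410) = 238.61 mm.
c = a/β₁ = 238.61/0.85 = 280.72 mm; ε'_s = 0.003(c − d')/c = 0.0025 ≥ f_y/E_s = 0.0021, so compression steel does yield.
M_n = (A_s − A'_s) f_y (d − a/2) + A'_s f_y (d − d') = [2195350 × (755 − 119.305) + 452350 × (755 − 50)] × 10⁻⁶ = 1395.57 + 318.91 = 1714.48 kN·m.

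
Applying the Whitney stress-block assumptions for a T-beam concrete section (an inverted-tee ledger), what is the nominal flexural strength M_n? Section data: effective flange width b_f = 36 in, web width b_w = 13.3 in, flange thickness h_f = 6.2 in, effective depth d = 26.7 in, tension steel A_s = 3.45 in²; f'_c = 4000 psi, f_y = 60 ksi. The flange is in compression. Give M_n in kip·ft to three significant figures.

Tension: T = A_s f_y = 3.45 × 60 = 207 kips.
Try a within the flange: a = T/(0.85 f'_c b_f) = 207/(0.85 × 4 × 36) = 1.691 in.
Since a = 1.691 ≤ h_f = 6.2 in, the stress block lies entirely in the flange; analyse as a rectangular beam of width b_f.
M_n = T(d − a/2) = 207 × (26.7 − 0.8455) = 5351.9 kip·in.
M_n = 5351.9/12 = 445.99 kip·ft.

M_n ≈ 446 kip·ft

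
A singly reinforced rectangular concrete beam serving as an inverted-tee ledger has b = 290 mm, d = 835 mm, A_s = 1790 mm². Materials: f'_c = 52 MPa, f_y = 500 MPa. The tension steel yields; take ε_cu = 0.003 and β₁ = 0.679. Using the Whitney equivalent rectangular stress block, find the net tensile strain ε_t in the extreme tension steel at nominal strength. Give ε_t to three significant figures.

ε_t ≈ 0.0214

a = A_s f_y/(0.85 f'_c b) = 69.82 mm.
β₁ = 0.679, so c = a/β₁ = 69.82/0.679 = 102.83 mm.
From the linear strain diagram with ε_cu = 0.003: ε_t = 0.003 (d − c)/c = 0.003 × (835 − 102.83)/102.83 = 0.0214.
Since ε_t ≥ 0.005, the section is tension-controlled.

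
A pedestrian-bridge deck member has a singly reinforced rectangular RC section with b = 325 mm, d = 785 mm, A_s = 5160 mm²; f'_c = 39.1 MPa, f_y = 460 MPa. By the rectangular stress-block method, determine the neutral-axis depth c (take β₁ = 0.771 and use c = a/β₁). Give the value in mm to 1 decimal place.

c ≈ 285.0 mm

T = A_s f_y = 5160 × 460 = 2373600 N = 2373.6 kN.
Setting C = 0.85 f'_c a b equal to T: a = 2373600/(0.85 × 39.1 × 325) = 219.750 mm.
With β₁ = 0.771, c = a/β₁ = 219.750/0.771 = 285.0 mm.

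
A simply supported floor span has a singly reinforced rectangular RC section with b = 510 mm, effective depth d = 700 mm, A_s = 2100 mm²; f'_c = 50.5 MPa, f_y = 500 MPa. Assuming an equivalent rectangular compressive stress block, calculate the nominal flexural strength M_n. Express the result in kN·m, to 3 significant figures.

T = A_s f_y = 2100 × 500 = 1050000 N = 1050 kN.
From C = T: a = T/(0.85 f'_c b) = 1050000/(0.85 × 50.5 × 510) = 47.96 mm.
M_n = T(d − a/2) = 1050 kN × (700 − 23.98) mm = 709.82 kN·m.

M_n ≈ 710 kN·m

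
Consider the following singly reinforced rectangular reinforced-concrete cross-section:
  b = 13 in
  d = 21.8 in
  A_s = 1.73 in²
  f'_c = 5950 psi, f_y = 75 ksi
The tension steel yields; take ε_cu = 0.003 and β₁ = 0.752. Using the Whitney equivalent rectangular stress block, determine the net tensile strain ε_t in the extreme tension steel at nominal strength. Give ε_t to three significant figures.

a = A_s f_y/(0.85 f'_c b) = 1.973 in.
β₁ = 0.752, so c = a/β₁ = 1.973/0.752 = 2.624 in.
From the linear strain diagram with ε_cu = 0.003: ε_t = 0.003 (d − c)/c = 0.003 × (21.8 − 2.624)/2.624 = 0.0219.
Since ε_t ≥ 0.005, the section is tension-controlled.

ε_t ≈ 0.0219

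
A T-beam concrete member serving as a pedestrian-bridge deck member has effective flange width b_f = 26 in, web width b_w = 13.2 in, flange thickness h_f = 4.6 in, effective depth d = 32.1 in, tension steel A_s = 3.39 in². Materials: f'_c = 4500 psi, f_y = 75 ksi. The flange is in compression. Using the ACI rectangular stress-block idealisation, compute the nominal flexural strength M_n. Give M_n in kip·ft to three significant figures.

M_n ≈ 653 kip·ft

Tension: T = A_s f_y = 3.39 × 75 = 254.25 kips.
Try a within the flange: a = T/(0.85 f'_c b_f) = 254.25/(0.85 × 4.5 × 26) = 2.557 in.
Since a = 2.557 ≤ h_f = 4.6 in, the stress block lies entirely in the flange; analyse as a rectangular beam of width b_f.
M_n = T(d − a/2) = 254.25 × (32.1 − 1.2785) = 7836.4 kip·in.
M_n = 7836.4/12 = 653.03 kip·ft.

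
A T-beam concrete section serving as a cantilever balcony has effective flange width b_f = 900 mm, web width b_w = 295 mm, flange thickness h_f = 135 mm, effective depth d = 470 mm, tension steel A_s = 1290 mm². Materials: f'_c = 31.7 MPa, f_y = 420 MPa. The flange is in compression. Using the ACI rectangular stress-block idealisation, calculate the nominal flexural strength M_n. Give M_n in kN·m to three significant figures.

Tension: T = A_s f_y = 1290 × 420 = 541800 N.
Try a within the flange: a = T/(0.85 f'_c b_f) = 541800/(0.85 × 31.7 × 900) = 22.34 mm.
Since a = 22.34 ≤ h_f = 135 mm, the stress block lies entirely in the flange; analyse as a rectangular beam of width b_f.
M_n = T(d − a/2) = 541800 × (470 − 11.17) = 248.59 × 10⁶ N·mm.
M_n = 248.59 kN·m.

M_n ≈ 249 kN·m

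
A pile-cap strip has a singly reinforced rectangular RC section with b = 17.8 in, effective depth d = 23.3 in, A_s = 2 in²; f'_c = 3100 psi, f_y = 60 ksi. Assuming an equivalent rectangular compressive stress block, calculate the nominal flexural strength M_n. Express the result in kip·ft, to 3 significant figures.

M_n ≈ 220 kip·ft

T = A_s f_y = 2 × 60 = 120 kips.
a = T/(0.85 f'_c b) = 120/(0.85 × 3.1 × 17.8) = 2.558 in.
M_n = T(d − a/2) = 120 × (23.3 − 1.279) = 2642.5 kip·in = 2642.5/12 = 220.21 kip·ft.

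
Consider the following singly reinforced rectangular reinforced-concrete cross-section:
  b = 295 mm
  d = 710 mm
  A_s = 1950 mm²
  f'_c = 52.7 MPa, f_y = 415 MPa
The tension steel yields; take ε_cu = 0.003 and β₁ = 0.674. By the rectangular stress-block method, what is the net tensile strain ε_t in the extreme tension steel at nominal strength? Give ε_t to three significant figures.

ε_t ≈ 0.0204

a = A_s f_y/(0.85 f'_c b) = 61.24 mm.
β₁ = 0.674, so c = a/β₁ = 61.24/0.674 = 90.86 mm.
From the linear strain diagram with ε_cu = 0.003: ε_t = 0.003 (d − c)/c = 0.003 × (710 − 90.86)/90.86 = 0.0204.
Since ε_t ≥ 0.005, the section is tension-controlled.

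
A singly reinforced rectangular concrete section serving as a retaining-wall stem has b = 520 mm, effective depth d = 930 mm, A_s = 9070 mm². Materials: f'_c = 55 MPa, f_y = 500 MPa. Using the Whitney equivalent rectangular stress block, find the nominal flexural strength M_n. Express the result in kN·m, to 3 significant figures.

T = A_s f_y = 9070 × 500 = 4535000 N = 4535 kN.
From C = T: a = T/(0.85 f'_c b) = 4535000/(0.85 × 55 × 520) = 186.55 mm.
M_n = T(d − a/2) = 4535 kN × (930 − 93.275) mm = 3794.55 kN·m.

M_n ≈ 3790 kN·m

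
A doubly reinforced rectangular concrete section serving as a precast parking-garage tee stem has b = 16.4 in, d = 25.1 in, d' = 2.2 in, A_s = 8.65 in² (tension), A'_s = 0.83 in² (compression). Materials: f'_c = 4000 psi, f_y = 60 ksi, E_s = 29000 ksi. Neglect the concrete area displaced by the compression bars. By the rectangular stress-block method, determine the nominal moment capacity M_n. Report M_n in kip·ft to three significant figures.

Assume both steels yield.
a = (A_s − A'_s) f_y/(0.85 f'_c b) = (8.65 − 0.83) × 60/(0.85 × 4 × 16.4) = 8.415 in.
c = a/β₁ = 8.415/0.85 = 9.900 in; ε'_s = 0.003(c − d')/c = 0.0023 ≥ ε_y = 0.0021, so the compression steel yields.
M_n = (A_s − A'_s) f_y (d − a/2) + A'_s f_y (d − d') = 469.2 × (25.1 − 4.2075) + 49.8 × (25.1 − 2.2) = 9802.8 + 1140.4 = 10943.2 kip·in = 10943.2/12 = 911.93 kip·ft.

M_n ≈ 912 kip·ft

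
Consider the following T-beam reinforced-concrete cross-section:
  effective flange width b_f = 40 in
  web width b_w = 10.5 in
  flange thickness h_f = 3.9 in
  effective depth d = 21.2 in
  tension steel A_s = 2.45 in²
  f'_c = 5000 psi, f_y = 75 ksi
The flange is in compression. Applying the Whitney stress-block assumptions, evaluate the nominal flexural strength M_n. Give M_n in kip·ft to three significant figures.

Tension: T = A_s f_y = 2.45 × 75 = 183.75 kips.
Try a within the flange: a = T/(0.85 f'_c b_f) = 183.75/(0.85 × 5 × 40) = 1.081 in.
Since a = 1.081 ≤ h_f = 3.9 in, the stress block lies entirely in the flange; analyse as a rectangular beam of width b_f.
M_n = T(d − a/2) = 183.75 × (21.2 − 0.5405) = 3796.2 kip·in.
M_n = 3796.2/12 = 316.35 kip·ft.

M_n ≈ 316 kip·ft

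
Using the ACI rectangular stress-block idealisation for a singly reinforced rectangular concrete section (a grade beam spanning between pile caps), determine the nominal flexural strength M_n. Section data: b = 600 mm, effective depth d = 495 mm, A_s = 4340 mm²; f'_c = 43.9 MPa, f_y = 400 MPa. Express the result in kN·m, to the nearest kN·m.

M_n ≈ 792 kN·m

T = A_s f_y = 4340 × 400 = 1736000 N = 1736 kN.
From C = T: a = T/(0.85 f'_c b) = 1736000/(0.85 × 43.9 × 600) = 77.54 mm.
M_n = T(d − a/2) = 1736 kN × (495 − 38.77) mm = 792.02 kN·m.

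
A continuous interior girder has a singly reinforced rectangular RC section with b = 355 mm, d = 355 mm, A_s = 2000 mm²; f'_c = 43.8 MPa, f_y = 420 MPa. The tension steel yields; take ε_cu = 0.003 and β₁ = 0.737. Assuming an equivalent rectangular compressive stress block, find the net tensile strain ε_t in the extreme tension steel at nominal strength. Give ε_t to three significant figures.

a = A_s f_y/(0.85 f'_c b) = 63.56 mm.
β₁ = 0.737, so c = a/β₁ = 63.56/0.737 = 86.24 mm.
From the linear strain diagram with ε_cu = 0.003: ε_t = 0.003 (d − c)/c = 0.003 × (355 − 86.24)/86.24 = 0.00935.
Since ε_t ≥ 0.005, the section is tension-controlled.

ε_t ≈ 0.00935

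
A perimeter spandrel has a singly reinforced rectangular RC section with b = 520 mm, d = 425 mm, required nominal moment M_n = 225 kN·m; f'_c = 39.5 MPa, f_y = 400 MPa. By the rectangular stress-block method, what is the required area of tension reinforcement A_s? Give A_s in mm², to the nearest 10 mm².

A_s ≈ 1370 mm²

With M_n = 0.85 f'_c a b (d − a/2), solve the quadratic for a:
a = d − √(d² − 2M_n/(0.85 f'_c b)) = 425 − √(425² − 2 × 225×10⁶/(0.85 × 39.5 × 520)) = 31.49 mm.
A_s = 0.85 f'_c a b / f_y = 0.85 × 39.5 × 31.49 × 520 / 400 = 1374.5 mm².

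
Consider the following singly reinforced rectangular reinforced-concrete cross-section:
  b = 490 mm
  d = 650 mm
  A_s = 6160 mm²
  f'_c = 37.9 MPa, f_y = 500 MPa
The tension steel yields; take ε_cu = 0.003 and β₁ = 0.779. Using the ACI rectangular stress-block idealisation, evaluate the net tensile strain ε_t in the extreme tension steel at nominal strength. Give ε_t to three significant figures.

ε_t ≈ 0.00479

a = A_s f_y/(0.85 f'_c b) = 195.12 mm.
β₁ = 0.779, so c = a/β₁ = 195.12/0.779 = 250.47 mm.
From the linear strain diagram with ε_cu = 0.003: ε_t = 0.003 (d − c)/c = 0.003 × (650 − 250.47)/250.47 = 0.00479.
ε_t is between 0.004 and 0.005 — transition zone.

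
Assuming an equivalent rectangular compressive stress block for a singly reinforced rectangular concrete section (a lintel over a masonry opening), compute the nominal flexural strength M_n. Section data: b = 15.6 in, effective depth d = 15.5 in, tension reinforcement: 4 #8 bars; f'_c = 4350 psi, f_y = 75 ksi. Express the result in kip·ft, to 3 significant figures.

M_n ≈ 266 kip·ft

A_s = 4 × 0.79 = 3.16 in².
T = A_s f_y = 3.16 × 75 = 237 kips.
a = T/(0.85 f'_c b) = 237/(0.85 × 4.35 × 15.6) = 4.109 in.
M_n = T(d − a/2) = 237 × (15.5 − 2.0545) = 3186.6 kip·in = 3186.6/12 = 265.55 kip·ft.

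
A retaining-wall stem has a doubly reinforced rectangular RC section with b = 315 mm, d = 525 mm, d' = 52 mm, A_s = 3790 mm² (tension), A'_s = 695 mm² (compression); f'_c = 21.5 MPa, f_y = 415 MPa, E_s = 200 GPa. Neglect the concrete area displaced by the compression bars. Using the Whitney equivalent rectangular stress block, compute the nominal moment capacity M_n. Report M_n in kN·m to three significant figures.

M_n ≈ 667 kN·m

Assume both tension and compression steel yield.
Net tension couple steel: A_s − A'_s = 3095 mm².
a = (A_s − A'_s) f_y / (0.85 f'_c b) = 1284425/(0.85 × 21.5 × 315) = 223.12 mm.
c = a/β₁ = 223.12/0.85 = 262.49 mm; ε'_s = 0.003(c − d')/c = 0.0024 ≥ f_y/E_s = 0.0021, so compression steel does yield.
M_n = (A_s − A'_s) f_y (d − a/2) + A'_s f_y (d − d') = [1284425 × (525 − 111.56) + 288425 × (525 − 52)] × 10⁻⁶ = 531.03 + 136.43 = 667.46 kN·m.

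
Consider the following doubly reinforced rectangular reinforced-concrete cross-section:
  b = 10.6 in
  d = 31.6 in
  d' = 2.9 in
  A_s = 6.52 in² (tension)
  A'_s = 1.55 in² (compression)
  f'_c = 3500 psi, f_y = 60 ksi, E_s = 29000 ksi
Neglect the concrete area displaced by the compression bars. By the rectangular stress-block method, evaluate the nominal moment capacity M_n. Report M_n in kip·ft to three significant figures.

M_n ≈ 890 kip·ft

Assume both steels yield.
a = (A_s − A'_s) f_y/(0.85 f'_c b) = (6.52 − 1.55) × 60/(0.85 × 3.5 × 10.6) = 9.456 in.
c = a/β₁ = 9.456/0.85 = 11.125 in; ε'_s = 0.003(c − d')/c = 0.0022 ≥ ε_y = 0.0021, so the compression steel yields.
M_n = (A_s − A'_s) f_y (d − a/2) + A'_s f_y (d − d') = 298.2 × (31.6 − 4.728) + 93 × (31.6 − 2.9) = 8013.2 + 2669.1 = 10682.3 kip·in = 10682.3/12 = 890.19 kip·ft.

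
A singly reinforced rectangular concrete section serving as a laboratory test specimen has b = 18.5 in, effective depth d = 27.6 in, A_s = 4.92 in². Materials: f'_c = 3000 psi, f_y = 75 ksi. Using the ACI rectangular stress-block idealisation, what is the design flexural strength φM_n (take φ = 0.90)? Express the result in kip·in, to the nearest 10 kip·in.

φM_n ≈ 7870 kip·in

T = A_s f_y = 4.92 × 75 = 369 kips.
a = T/(0.85 f'_c b) = 369/(0.85 × 3 × 18.5) = 7.822 in.
M_n = T(d − a/2) = 369 × (27.6 − 3.911) = 8741.2 kip·in.
φM_n = 0.90 × 8741.2 = 7867.1 kip·in.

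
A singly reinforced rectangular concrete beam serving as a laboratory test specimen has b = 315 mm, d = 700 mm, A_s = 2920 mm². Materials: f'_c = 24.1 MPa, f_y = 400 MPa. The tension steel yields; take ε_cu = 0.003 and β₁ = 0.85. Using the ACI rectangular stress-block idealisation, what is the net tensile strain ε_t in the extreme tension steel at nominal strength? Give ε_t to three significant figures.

a = A_s f_y/(0.85 f'_c b) = 181.01 mm.
β₁ = 0.85, so c = a/β₁ = 181.01/0.85 = 212.95 mm.
From the linear strain diagram with ε_cu = 0.003: ε_t = 0.003 (d − c)/c = 0.003 × (700 − 212.95)/212.95 = 0.00686.
Since ε_t ≥ 0.005, the section is tension-controlled.

ε_t ≈ 0.00686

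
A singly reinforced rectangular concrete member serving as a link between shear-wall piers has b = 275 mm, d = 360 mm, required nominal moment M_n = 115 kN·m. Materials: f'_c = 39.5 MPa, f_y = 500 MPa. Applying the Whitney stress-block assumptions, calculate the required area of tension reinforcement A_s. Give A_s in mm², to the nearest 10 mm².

With M_n = 0.85 f'_c a b (d − a/2), solve the quadratic for a:
a = d − √(d² − 2M_n/(0.85 f'_c b)) = 360 − √(360² − 2 × 115×10⁶/(0.85 × 39.5 × 275)) = 36.44 mm.
A_s = 0.85 f'_c a b / f_y = 0.85 × 39.5 × 36.44 × 275 / 500 = 672.9 mm².

A_s ≈ 670 mm²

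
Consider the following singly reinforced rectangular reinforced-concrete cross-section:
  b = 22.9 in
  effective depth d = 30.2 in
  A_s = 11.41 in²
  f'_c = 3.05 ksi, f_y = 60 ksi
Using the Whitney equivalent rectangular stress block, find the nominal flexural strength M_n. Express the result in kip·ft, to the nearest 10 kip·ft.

T = A_s f_y = 11.41 × 60 = 684.6 kips.
a = T/(0.85 f'_c b) = 684.6/(0.85 × 3.05 × 22.9) = 11.531 in.
M_n = T(d − a/2) = 684.6 × (30.2 − 5.7655) = 16727.9 kip·in = 16727.9/12 = 1393.99 kip·ft.

M_n ≈ 1390 kip·ft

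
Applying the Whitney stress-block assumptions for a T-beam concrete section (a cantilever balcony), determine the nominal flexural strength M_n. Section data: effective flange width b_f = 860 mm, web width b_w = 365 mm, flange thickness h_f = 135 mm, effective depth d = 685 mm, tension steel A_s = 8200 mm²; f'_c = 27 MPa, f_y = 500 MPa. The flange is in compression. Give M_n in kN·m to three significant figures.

Tension: T = A_s f_y = 8200 × 500 = 4100000 N.
Try a within the flange: a = T/(0.85 f'_c b_f) = 4100000/(0.85 × 27 × 860) = 207.73 mm.
a = 207.73 > h_f = 135 mm: the block extends into the web. Split into flange-overhang and web parts.
C_f = 0.85 f'_c (b_f − b_w) h_f = 0.85 × 27 × (860 − 365) × 135 = 1533634 N.
Remaining web compression depth: a_w = (T − C_f)/(0.85 f'_c b_w) = (4100000 − 1533634)/(0.85 × 27 × 365) = 306.37 mm.
M_n = C_f(d − h_f/2) + (T − C_f)(d − a_w/2) = 1533634 × (685 − 67.5) + 2566366 × (685 − 153.185) = 947.02 + 1364.83 = 2311.85 × 10⁶ N·mm.
M_n = 2311.85 kN·m.

M_n ≈ 2310 kN·m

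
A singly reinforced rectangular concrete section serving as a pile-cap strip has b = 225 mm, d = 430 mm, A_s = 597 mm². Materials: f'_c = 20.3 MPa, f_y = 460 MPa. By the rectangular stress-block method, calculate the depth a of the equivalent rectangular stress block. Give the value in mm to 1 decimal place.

T = A_s f_y = 597 × 460 = 274620 N = 274.62 kN.
Setting C = 0.85 f'_c a b equal to T: a = 274620/(0.85 × 20.3 × 225) = 70.7 mm.

a ≈ 70.7 mm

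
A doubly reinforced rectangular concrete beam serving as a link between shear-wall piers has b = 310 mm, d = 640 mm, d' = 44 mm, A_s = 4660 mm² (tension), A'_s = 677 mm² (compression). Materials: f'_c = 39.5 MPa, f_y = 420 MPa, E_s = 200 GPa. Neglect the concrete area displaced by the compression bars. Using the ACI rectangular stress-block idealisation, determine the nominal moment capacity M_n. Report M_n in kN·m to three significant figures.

Assume both tension and compression steel yield.
Net tension couple steel: A_s − A'_s = 3983 mm².
a = (A_s − A'_s) f_y / (0.85 f'_c b) = 1672860/(0.85 × 39.5 × 310) = 160.72 mm.
c = a/β₁ = 160.72/0.768 = 209.27 mm; ε'_s = 0.003(c − d')/c = 0.0024 ≥ f_y/E_s = 0.0021, so compression steel does yield.
M_n = (A_s − A'_s) f_y (d − a/2) + A'_s f_y (d − d') = [1672860 × (640 − 80.36) + 284340 × (640 − 44)] × 10⁻⁶ = 936.20 + 169.47 = 1105.67 kN·m.

M_n ≈ 1110 kN·m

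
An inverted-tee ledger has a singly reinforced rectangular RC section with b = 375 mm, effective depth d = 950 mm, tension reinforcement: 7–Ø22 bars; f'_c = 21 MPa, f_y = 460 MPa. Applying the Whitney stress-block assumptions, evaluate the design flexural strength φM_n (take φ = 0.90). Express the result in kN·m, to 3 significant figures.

A_s = 7 × 380 = 2660 mm².
T = A_s f_y = 2660 × 460 = 1223600 N = 1223.6 kN.
From C = T: a = T/(0.85 f'_c b) = 1223600/(0.85 × 21 × 375) = 182.80 mm.
M_n = T(d − a/2) = 1223.6 kN × (950 − 91.4) mm = 1050.58 kN·m.
φM_n = 0.90 × 1050.58 = 945.52 kN·m.

φM_n ≈ 946 kN·m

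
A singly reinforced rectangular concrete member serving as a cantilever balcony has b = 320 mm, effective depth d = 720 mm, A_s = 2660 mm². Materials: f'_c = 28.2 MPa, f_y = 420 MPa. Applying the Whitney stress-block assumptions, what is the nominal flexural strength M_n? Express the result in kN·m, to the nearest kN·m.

M_n ≈ 723 kN·m

T = A_s f_y = 2660 × 420 = 1117200 N = 1117.2 kN.
From C = T: a = T/(0.85 f'_c b) = 1117200/(0.85 × 28.2 × 320) = 145.65 mm.
M_n = T(d − a/2) = 1117.2 kN × (720 − 72.825) mm = 723.02 kN·m.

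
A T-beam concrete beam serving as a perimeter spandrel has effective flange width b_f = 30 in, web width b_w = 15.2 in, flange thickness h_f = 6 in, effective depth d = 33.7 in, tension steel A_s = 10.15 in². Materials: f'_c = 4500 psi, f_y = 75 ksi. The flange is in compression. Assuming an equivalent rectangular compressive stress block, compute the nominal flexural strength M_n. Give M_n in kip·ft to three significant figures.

M_n ≈ 1930 kip·ft

Tension: T = A_s f_y = 10.15 × 75 = 761.25 kips.
Try a within the flange: a = T/(0.85 f'_c b_f) = 761.25/(0.85 × 4.5 × 30) = 6.634 in.
a = 6.634 > h_f = 6 in: the block extends into the web. Split into flange-overhang and web parts.
C_f = 0.85 f'_c (b_f − b_w) h_f = 0.85 × 4.5 × (30 − 15.2) × 6 = 339.7 kips.
Remaining web compression depth: a_w = (T − C_f)/(0.85 f'_c b_w) = (761.25 − 339.7)/(0.85 × 4.5 × 15.2) = 7.251 in.
M_n = C_f(d − h_f/2) + (T − C_f)(d − a_w/2) = 339.7 × (33.7 − 3) + 421.55 × (33.7 − 3.6255) = 10428.8 + 12677.9 = 23106.7 kip·in.
M_n = 23106.7/12 = 1925.56 kip·ft.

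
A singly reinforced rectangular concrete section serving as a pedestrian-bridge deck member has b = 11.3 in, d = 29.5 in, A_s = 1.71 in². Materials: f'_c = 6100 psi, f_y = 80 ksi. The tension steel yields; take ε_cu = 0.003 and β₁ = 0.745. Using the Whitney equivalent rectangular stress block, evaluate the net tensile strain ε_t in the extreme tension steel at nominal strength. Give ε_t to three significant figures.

ε_t ≈ 0.0252

a = A_s f_y/(0.85 f'_c b) = 2.335 in.
β₁ = 0.745, so c = a/β₁ = 2.335/0.745 = 3.134 in.
From the linear strain diagram with ε_cu = 0.003: ε_t = 0.003 (d − c)/c = 0.003 × (29.5 − 3.134)/3.134 = 0.0252.
Since ε_t ≥ 0.005, the section is tension-controlled.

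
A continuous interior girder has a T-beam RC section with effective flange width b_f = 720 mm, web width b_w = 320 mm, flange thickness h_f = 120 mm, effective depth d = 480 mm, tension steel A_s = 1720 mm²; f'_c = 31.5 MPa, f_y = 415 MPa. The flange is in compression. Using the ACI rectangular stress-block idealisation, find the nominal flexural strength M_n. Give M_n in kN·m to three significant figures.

Tension: T = A_s f_y = 1720 × 415 = 713800 N.
Try a within the flange: a = T/(0.85 f'_c b_f) = 713800/(0.85 × 31.5 × 720) = 37.03 mm.
Since a = 37.03 ≤ h_f = 120 mm, the stress block lies entirely in the flange; analyse as a rectangular beam of width b_f.
M_n = T(d − a/2) = 713800 × (480 − 18.515) = 329.41 × 10⁶ N·mm.
M_n = 329.41 kN·m.

M_n ≈ 329 kN·m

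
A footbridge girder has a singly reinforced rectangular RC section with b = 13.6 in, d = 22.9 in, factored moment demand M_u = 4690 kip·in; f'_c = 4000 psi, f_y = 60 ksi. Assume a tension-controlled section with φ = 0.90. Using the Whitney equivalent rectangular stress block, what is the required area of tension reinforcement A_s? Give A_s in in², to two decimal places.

A_s ≈ 4.32 in²

M_n = M_u/φ = 4690/0.90 = 5211.11 kip·in.
From M_n = 0.85 f'_c a b (d − a/2):
a = d − √(d² − 2M_n/(0.85 f'_c b)) = 22.9 − √(22.9² − 2 × 5211.11/(0.85 × 4 × 13.6)) = 5.608 in.
A_s = 0.85 f'_c a b / f_y = 0.85 × 4 × 5.608 × 13.6 / 60 = 4.322 in².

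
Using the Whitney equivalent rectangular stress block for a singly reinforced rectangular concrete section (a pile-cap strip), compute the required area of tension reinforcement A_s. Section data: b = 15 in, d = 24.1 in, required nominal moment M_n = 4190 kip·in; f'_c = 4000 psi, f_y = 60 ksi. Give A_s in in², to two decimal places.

A_s ≈ 3.14 in²

From M_n = 0.85 f'_c a b (d − a/2):
a = d − √(d² − 2M_n/(0.85 f'_c b)) = 24.1 − √(24.1² − 2 × 4190/(0.85 × 4 × 15)) = 3.692 in.
A_s = 0.85 f'_c a b / f_y = 0.85 × 4 × 3.692 × 15 / 60 = 3.138 in².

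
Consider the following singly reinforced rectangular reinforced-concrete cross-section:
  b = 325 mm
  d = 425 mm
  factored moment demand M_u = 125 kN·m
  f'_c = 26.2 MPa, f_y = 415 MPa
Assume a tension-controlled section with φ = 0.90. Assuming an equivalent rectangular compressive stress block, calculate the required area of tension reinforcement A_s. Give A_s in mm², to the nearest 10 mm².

A_s ≈ 830 mm²

M_n = M_u/φ = 125/0.90 = 138.889 kN·m.
With M_n = 0.85 f'_c a b (d − a/2), solve the quadratic for a:
a = d − √(d² − 2M_n/(0.85 f'_c b)) = 425 − √(425² − 2 × 138.889×10⁶/(0.85 × 26.2 × 325)) = 47.84 mm.
A_s = 0.85 f'_c a b / f_y = 0.85 × 26.2 × 47.84 × 325 / 415 = 834.3 mm².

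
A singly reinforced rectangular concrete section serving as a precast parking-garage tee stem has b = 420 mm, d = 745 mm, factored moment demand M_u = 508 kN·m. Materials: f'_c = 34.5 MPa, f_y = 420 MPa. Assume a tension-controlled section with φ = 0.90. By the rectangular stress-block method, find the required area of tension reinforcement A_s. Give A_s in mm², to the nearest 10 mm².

M_n = M_u/φ = 508/0.90 = 564.444 kN·m.
With M_n = 0.85 f'_c a b (d − a/2), solve the quadratic for a:
a = d − √(d² − 2M_n/(0.85 f'_c b)) = 745 − √(745² − 2 × 564.444×10⁶/(0.85 × 34.5 × 420)) = 64.29 mm.
A_s = 0.85 f'_c a b / f_y = 0.85 × 34.5 × 64.29 × 420 / 420 = 1885.3 mm².

A_s ≈ 1890 mm²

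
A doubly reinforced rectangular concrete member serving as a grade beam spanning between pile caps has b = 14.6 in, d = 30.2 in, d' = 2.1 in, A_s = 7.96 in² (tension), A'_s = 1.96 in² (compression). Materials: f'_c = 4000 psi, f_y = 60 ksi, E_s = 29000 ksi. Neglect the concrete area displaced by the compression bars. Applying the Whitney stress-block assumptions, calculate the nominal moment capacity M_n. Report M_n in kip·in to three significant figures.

Assume both steels yield.
a = (A_s − A'_s) f_y/(0.85 f'_c b) = (7.96 − 1.96) × 60/(0.85 × 4 × 14.6) = 7.252 in.
c = a/β₁ = 7.252/0.85 = 8.532 in; ε'_s = 0.003(c − d')/c = 0.0023 ≥ ε_y = 0.0021, so the compression steel yields.
M_n = (A_s − A'_s) f_y (d − a/2) + A'_s f_y (d − d') = 360 × (30.2 − 3.626) + 117.6 × (30.2 − 2.1) = 9566.6 + 3304.6 = 12871.2 kip·in.

M_n ≈ 12900 kip·in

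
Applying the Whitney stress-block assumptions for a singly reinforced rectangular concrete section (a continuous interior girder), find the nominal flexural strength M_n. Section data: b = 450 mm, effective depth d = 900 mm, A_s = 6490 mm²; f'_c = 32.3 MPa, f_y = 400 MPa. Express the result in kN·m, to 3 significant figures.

T = A_s f_y = 6490 × 400 = 2596000 N = 2596 kN.
From C = T: a = T/(0.85 f'_c b) = 2596000/(0.85 × 32.3 × 450) = 210.12 mm.
M_n = T(d − a/2) = 2596 kN × (900 − 105.06) mm = 2063.66 kN·m.

M_n ≈ 2060 kN·m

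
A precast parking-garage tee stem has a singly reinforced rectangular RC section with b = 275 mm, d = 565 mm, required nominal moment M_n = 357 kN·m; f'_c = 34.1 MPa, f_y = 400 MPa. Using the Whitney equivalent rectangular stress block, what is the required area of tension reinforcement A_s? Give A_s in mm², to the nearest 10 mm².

A_s ≈ 1710 mm²

With M_n = 0.85 f'_c a b (d − a/2), solve the quadratic for a:
a = d − √(d² − 2M_n/(0.85 f'_c b)) = 565 − √(565² − 2 × 357×10⁶/(0.85 × 34.1 × 275)) = 85.78 mm.
A_s = 0.85 f'_c a b / f_y = 0.85 × 34.1 × 85.78 × 275 / 400 = 1709.4 mm².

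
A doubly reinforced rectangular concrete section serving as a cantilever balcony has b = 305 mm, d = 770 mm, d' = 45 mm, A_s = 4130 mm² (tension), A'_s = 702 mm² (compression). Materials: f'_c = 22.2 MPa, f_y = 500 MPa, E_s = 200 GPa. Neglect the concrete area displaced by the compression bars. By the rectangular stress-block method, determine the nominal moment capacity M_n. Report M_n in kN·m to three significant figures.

M_n ≈ 1320 kN·m

Assume both tension and compression steel yield.
Net tension couple steel: A_s − A'_s = 3428 mm².
a = (A_s − A'_s) f_y / (0.85 f'_c b) = 1714000/(0.85 × 22.2 × 305) = 297.81 mm.
c = a/β₁ = 297.81/0.85 = 350.36 mm; ε'_s = 0.003(c − d')/c = 0.0026 ≥ f_y/E_s = 0.0025, so compression steel does yield.
M_n = (A_s − A'_s) f_y (d − a/2) + A'_s f_y (d − d') = [1714000 × (770 − 148.905) + 351000 × (770 − 45)] × 10⁻⁶ = 1064.56 + 254.48 = 1319.04 kN·m.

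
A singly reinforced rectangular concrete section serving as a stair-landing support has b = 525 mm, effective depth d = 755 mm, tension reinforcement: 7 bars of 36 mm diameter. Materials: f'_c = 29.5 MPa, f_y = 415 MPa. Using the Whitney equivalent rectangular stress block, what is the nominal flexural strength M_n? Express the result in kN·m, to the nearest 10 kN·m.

M_n ≈ 1900 kN·m

A_s = 7 × 1018 = 7126 mm².
T = A_s f_y = 7126 × 415 = 2957290 N = 2957.29 kN.
From C = T: a = T/(0.85 f'_c b) = 2957290/(0.85 × 29.5 × 525) = 224.64 mm.
M_n = T(d − a/2) = 2957.29 kN × (755 − 112.32) mm = 1900.59 kN·m.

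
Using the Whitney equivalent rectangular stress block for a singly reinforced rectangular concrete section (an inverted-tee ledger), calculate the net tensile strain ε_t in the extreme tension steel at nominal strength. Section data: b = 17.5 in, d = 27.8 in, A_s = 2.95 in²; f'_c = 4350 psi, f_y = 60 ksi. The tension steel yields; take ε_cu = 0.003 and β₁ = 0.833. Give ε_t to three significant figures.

a = A_s f_y/(0.85 f'_c b) = 2.735 in.
β₁ = 0.833, so c = a/β₁ = 2.735/0.833 = 3.283 in.
From the linear strain diagram with ε_cu = 0.003: ε_t = 0.003 (d − c)/c = 0.003 × (27.8 − 3.283)/3.283 = 0.0224.
Since ε_t ≥ 0.005, the section is tension-controlled.

ε_t ≈ 0.0224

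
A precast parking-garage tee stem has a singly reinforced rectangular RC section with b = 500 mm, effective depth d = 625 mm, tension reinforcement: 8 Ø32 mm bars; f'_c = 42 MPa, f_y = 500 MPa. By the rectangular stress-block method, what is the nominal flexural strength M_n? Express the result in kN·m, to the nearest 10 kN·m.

A_s = 8 × 804 = 6432 mm².
T = A_s f_y = 6432 × 500 = 3216000 N = 3216 kN.
From C = T: a = T/(0.85 f'_c b) = 3216000/(0.85 × 42 × 500) = 180.17 mm.
M_n = T(d − a/2) = 3216 kN × (625 − 90.085) mm = 1720.29 kN·m.

M_n ≈ 1720 kN·m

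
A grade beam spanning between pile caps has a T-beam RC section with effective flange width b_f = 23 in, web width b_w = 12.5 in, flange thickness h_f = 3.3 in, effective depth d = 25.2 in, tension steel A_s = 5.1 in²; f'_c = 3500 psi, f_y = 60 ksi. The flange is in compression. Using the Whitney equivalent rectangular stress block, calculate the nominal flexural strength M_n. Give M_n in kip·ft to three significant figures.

M_n ≈ 582 kip·ft

Tension: T = A_s f_y = 5.1 × 60 = 306 kips.
Try a within the flange: a = T/(0.85 f'_c b_f) = 306/(0.85 × 3.5 × 23) = 4.472 in.
a = 4.472 > h_f = 3.3 in: the block extends into the web. Split into flange-overhang and web parts.
C_f = 0.85 f'_c (b_f − b_w) h_f = 0.85 × 3.5 × (23 − 12.5) × 3.3 = 103.1 kips.
Remaining web compression depth: a_w = (T − C_f)/(0.85 f'_c b_w) = (306 − 103.1)/(0.85 × 3.5 × 12.5) = 5.456 in.
M_n = C_f(d − h_f/2) + (T − C_f)(d − a_w/2) = 103.1 × (25.2 − 1.65) + 202.9 × (25.2 − 2.728) = 2428.0 + 4559.6 = 6987.6 kip·in.
M_n = 6987.6/12 = 582.30 kip·ft.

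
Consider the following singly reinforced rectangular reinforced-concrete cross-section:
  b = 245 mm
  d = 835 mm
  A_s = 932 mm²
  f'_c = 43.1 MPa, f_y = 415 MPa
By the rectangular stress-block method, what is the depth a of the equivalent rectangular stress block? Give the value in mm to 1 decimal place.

T = A_s f_y = 932 × 415 = 386780 N = 386.78 kN.
Setting C = 0.85 f'_c a b equal to T: a = 386780/(0.85 × 43.1 × 245) = 43.1 mm.

a ≈ 43.1 mm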